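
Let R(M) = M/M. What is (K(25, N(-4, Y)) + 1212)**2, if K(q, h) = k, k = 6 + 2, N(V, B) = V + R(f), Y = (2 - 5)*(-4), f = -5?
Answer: 1488400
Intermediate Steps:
R(M) = 1
Y = 12 (Y = -3*(-4) = 12)
N(V, B) = 1 + V (N(V, B) = V + 1 = 1 + V)
k = 8
K(q, h) = 8
(K(25, N(-4, Y)) + 1212)**2 = (8 + 1212)**2 = 1220**2 = 1488400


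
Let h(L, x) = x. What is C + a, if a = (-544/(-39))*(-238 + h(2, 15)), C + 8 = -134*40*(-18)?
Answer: 3641096/39 ≈ 93361.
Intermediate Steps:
C = 96472 (C = -8 - 134*40*(-18) = -8 - 5360*(-18) = -8 + 96480 = 96472)
a = -121312/39 (a = (-544/(-39))*(-238 + 15) = -544*(-1/39)*(-223) = (544/39)*(-223) = -121312/39 ≈ -3110.6)
C + a = 96472 - 121312/39 = 3641096/39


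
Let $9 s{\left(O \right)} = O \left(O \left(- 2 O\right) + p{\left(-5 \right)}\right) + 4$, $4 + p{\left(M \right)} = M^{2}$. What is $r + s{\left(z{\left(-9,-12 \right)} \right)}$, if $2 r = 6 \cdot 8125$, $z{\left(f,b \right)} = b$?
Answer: $\frac{222583}{9} \approx 24731.0$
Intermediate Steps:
$p{\left(M \right)} = -4 + M^{2}$
$s{\left(O \right)} = \frac{4}{9} + \frac{O \left(21 - 2 O^{2}\right)}{9}$ ($s{\left(O \right)} = \frac{O \left(O \left(- 2 O\right) - \left(4 - \left(-5\right)^{2}\right)\right) + 4}{9} = \frac{O \left(- 2 O^{2} + \left(-4 + 25\right)\right) + 4}{9} = \frac{O \left(- 2 O^{2} + 21\right) + 4}{9} = \frac{O \left(21 - 2 O^{2}\right) + 4}{9} = \frac{4 + O \left(21 - 2 O^{2}\right)}{9} = \frac{4}{9} + \frac{O \left(21 - 2 O^{2}\right)}{9}$)
$r = 24375$ ($r = \frac{6 \cdot 8125}{2} = \frac{1}{2} \cdot 48750 = 24375$)
$r + s{\left(z{\left(-9,-12 \right)} \right)} = 24375 + \left(\frac{4}{9} - \frac{2 \left(-12\right)^{3}}{9} + \frac{7}{3} \left(-12\right)\right) = 24375 - - \frac{3208}{9} = 24375 + \left(\frac{4}{9} + 384 - 28\right) = 24375 + \frac{3208}{9} = \frac{222583}{9}$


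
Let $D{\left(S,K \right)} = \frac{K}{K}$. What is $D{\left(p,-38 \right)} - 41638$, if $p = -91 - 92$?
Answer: $-41637$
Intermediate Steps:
$p = -183$
$D{\left(S,K \right)} = 1$
$D{\left(p,-38 \right)} - 41638 = 1 - 41638 = -41637$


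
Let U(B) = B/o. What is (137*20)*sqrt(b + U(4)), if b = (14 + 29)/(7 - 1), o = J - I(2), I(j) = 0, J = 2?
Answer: 1370*sqrt(330)/3 ≈ 8295.8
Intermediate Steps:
o = 2 (o = 2 - 1*0 = 2 + 0 = 2)
b = 43/6 ≈ 7.1667
U(B) = B/2
(137*20)*sqrt(b + U(4)) = (137*20)*sqrt(43/6 + (1/2)*4) = 2740*sqrt(43/6 + 2) = 2740*sqrt(55/6) = 2740*(sqrt(330)/6) = 1370*sqrt(330)/3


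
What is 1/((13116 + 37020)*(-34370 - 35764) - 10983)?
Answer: -1/3516249207 ≈ -2.8439e-10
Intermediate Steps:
1/((13116 + 37020)*(-34370 - 35764) - 10983) = 1/(50136*(-70134) - 10983) = 1/(-3516238224 - 10983) = 1/(-3516249207) = -1/3516249207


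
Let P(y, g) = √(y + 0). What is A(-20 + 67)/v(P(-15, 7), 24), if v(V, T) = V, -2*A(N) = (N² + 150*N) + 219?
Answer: 4739*I*√15/15 ≈ 1223.6*I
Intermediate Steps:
P(y, g) = √y
A(N) = -219/2 - 75*N - N²/2 (A(N) = -((N² + 150*N) + 219)/2 = -(219 + N² + 150*N)/2 = -219/2 - 75*N - N²/2)
A(-20 + 67)/v(P(-15, 7), 24) = (-219/2 - 75*(-20 + 67) - (-20 + 67)²/2)/(√(-15)) = (-219/2 - 75*47 - ½*47²)/((I*√15)) = (-219/2 - 3525 - ½*2209)*(-I*√15/15) = (-219/2 - 3525 - 2209/2)*(-I*√15/15) = -(-4739)*I*√15/15 = 4739*I*√15/15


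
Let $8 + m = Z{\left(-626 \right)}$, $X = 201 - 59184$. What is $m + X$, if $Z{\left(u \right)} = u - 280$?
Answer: $-59897$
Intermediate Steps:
$Z{\left(u \right)} = -280 + u$ ($Z{\left(u \right)} = u - 280 = -280 + u$)
$X = -58983$ ($X = 201 - 59184 = -58983$)
$m = -914$ ($m = -8 - 906 = -914$)
$m + X = -914 - 58983 = -59897$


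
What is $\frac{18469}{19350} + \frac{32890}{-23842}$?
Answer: $- \frac{7541677}{17743950} \approx -0.42503$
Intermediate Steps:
$\frac{18469}{19350} + \frac{32890}{-23842} = 18469 \cdot \frac{1}{19350} + 32890 \left(- \frac{1}{23842}\right) = \frac{18469}{19350} - \frac{1265}{917} = - \frac{7541677}{17743950}$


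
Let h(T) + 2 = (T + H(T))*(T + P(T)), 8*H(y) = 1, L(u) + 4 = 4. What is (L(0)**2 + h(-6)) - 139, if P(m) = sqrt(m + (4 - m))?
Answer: -235/2 ≈ -117.50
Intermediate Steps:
L(u) = 0 (L(u) = -4 + 4 = 0)
P(m) = 2 (P(m) = sqrt(4) = 2)
H(y) = 1/8 (H(y) = (1/8)*1 = 1/8)
h(T) = -2 + (2 + T)*(1/8 + T) (h(T) = -2 + (T + 1/8)*(T + 2) = -2 + (1/8 + T)*(2 + T) = -2 + (2 + T)*(1/8 + T))
(L(0)**2 + h(-6)) - 139 = (0**2 + (-7/4 + (-6)**2 + (17/8)*(-6))) - 139 = (0 + (-7/4 + 36 - 51/4)) - 139 = (0 + 43/2) - 139 = 43/2 - 139 = -235/2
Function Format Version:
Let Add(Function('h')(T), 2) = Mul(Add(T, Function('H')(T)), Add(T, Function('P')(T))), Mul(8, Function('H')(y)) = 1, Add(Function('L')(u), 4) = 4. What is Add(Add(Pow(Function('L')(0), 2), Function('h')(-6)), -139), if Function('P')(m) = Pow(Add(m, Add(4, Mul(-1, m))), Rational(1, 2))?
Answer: Rational(-235, 2) ≈ -117.50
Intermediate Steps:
Function('L')(u) = 0 (Function('L')(u) = Add(-4, 4) = 0)
Function('P')(m) = 2 (Function('P')(m) = Pow(4, Rational(1, 2)) = 2)
Function('H')(y) = Rational(1, 8) (Function('H')(y) = Mul(Rational(1, 8), 1) = Rational(1, 8))
Function('h')(T) = Add(-2, Mul(Add(2, T), Add(Rational(1, 8), T))) (Function('h')(T) = Add(-2, Mul(Add(T, Rational(1, 8)), Add(T, 2))) = Add(-2, Mul(Add(Rational(1, 8), T), Add(2, T))) = Add(-2, Mul(Add(2, T), Add(Rational(1, 8), T))))
Add(Add(Pow(Function('L')(0), 2), Function('h')(-6)), -139) = Add(Add(Pow(0, 2), Add(Rational(-7, 4), Pow(-6, 2), Mul(Rational(17, 8), -6))), -139) = Add(Add(0, Add(Rational(-7, 4), 36, Rational(-51, 4))), -139) = Add(Add(0, Rational(43, 2)), -139) = Add(Rational(43, 2), -139) = Rational(-235, 2)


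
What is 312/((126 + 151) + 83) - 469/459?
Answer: -356/2295 ≈ -0.15512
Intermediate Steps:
312/((126 + 151) + 83) - 469/459 = 312/(277 + 83) - 469*1/459 = 312/360 - 469/459 = 312*(1/360) - 469/459 = 13/15 - 469/459 = -356/2295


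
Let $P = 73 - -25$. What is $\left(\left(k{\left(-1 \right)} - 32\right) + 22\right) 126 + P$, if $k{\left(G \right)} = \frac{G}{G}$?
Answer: $-1036$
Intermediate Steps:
$k{\left(G \right)} = 1$
$P = 98$ ($P = 73 + 25 = 98$)
$\left(\left(k{\left(-1 \right)} - 32\right) + 22\right) 126 + P = \left(\left(1 - 32\right) + 22\right) 126 + 98 = \left(-31 + 22\right) 126 + 98 = \left(-9\right) 126 + 98 = -1134 + 98 = -1036$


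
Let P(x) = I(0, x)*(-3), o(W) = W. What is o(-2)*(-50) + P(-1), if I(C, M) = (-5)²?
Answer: 25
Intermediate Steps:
I(C, M) = 25
P(x) = -75 (P(x) = 25*(-3) = -75)
o(-2)*(-50) + P(-1) = -2*(-50) - 75 = 100 - 75 = 25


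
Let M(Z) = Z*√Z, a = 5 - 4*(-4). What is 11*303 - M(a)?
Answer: 3333 - 21*√21 ≈ 3236.8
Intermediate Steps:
a = 21 (a = 5 + 16 = 21)
M(Z) = Z^(3/2)
11*303 - M(a) = 11*303 - 21^(3/2) = 3333 - 21*√21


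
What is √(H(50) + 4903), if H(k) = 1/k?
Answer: 3*√54478/10 ≈ 70.022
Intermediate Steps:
√(H(50) + 4903) = √(1/50 + 4903) = √(245151/50) = 3*√54478/10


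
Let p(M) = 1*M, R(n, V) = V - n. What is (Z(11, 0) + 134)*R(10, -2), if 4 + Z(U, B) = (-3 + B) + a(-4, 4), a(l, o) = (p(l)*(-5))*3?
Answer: -2244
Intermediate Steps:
p(M) = M
a(l, o) = -15*l (a(l, o) = (l*(-5))*3 = -5*l*3 = -15*l)
Z(U, B) = 53 + B (Z(U, B) = -4 + ((-3 + B) - 15*(-4)) = -4 + ((-3 + B) + 60) = -4 + (57 + B) = 53 + B)
(Z(11, 0) + 134)*R(10, -2) = ((53 + 0) + 134)*(-2 - 1*10) = (53 + 134)*(-2 - 10) = 187*(-12) = -2244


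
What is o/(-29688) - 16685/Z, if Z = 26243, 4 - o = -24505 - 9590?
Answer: -1390204337/779102184 ≈ -1.7844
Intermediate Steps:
o = 34099 (o = 4 - (-24505 - 9590) = 4 - 1*(-34095) = 4 + 34095 = 34099)
o/(-29688) - 16685/Z = 34099/(-29688) - 16685/26243 = 34099*(-1/29688) - 16685*1/26243 = -34099/29688 - 16685/26243 = -1390204337/779102184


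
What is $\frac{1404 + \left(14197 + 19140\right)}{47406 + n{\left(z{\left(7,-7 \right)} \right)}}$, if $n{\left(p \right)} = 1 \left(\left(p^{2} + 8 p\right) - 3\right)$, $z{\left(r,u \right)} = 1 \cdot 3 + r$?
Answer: $\frac{34741}{47583} \approx 0.73011$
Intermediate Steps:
$z{\left(r,u \right)} = 3 + r$
$n{\left(p \right)} = -3 + p^{2} + 8 p$ ($n{\left(p \right)} = 1 \left(-3 + p^{2} + 8 p\right) = -3 + p^{2} + 8 p$)
$\frac{1404 + \left(14197 + 19140\right)}{47406 + n{\left(z{\left(7,-7 \right)} \right)}} = \frac{1404 + \left(14197 + 19140\right)}{47406 + \left(-3 + \left(3 + 7\right)^{2} + 8 \left(3 + 7\right)\right)} = \frac{1404 + 33337}{47406 + \left(-3 + 10^{2} + 8 \cdot 10\right)} = \frac{34741}{47406 + \left(-3 + 100 + 80\right)} = \frac{34741}{47406 + 177} = \frac{34741}{47583}$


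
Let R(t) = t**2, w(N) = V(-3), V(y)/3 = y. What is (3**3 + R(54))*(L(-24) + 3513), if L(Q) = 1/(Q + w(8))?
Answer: 113725368/11 ≈ 1.0339e+7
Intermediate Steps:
V(y) = 3*y
w(N) = -9 (w(N) = 3*(-3) = -9)
L(Q) = 1/(-9 + Q) (L(Q) = 1/(Q - 9) = 1/(-9 + Q))
(3**3 + R(54))*(L(-24) + 3513) = (3**3 + 54**2)*(1/(-9 - 24) + 3513) = (27 + 2916)*(1/(-33) + 3513) = 2943*(-1/33 + 3513) = 2943*(115928/33) = 113725368/11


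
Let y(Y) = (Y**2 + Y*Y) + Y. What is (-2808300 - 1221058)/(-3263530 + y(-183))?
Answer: 4029358/3196735 ≈ 1.2605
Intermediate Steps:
y(Y) = Y + 2*Y**2 (y(Y) = (Y**2 + Y**2) + Y = 2*Y**2 + Y = Y + 2*Y**2)
(-2808300 - 1221058)/(-3263530 + y(-183)) = (-2808300 - 1221058)/(-3263530 - 183*(1 + 2*(-183))) = -4029358/(-3263530 - 183*(1 - 366)) = -4029358/(-3263530 - 183*(-365)) = -4029358/(-3263530 + 66795) = -4029358/(-3196735) = -4029358*(-1/3196735) = 4029358/3196735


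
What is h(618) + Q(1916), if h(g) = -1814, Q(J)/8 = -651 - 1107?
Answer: -15878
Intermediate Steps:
Q(J) = -14064 (Q(J) = 8*(-651 - 1107) = 8*(-1758) = -14064)
h(618) + Q(1916) = -1814 - 14064 = -15878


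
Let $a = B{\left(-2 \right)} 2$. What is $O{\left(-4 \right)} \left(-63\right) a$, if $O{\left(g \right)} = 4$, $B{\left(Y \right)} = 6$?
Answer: $-3024$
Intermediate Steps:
$a = 12$ ($a = 6 \cdot 2 = 12$)
$O{\left(-4 \right)} \left(-63\right) a = 4 \left(-63\right) 12 = \left(-252\right) 12 = -3024$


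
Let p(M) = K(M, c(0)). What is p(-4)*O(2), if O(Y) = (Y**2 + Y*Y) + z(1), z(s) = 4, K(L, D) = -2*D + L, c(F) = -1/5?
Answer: -216/5 ≈ -43.200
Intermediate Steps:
c(F) = -1/5 (c(F) = -1*1/5 = -1/5)
K(L, D) = L - 2*D
p(M) = 2/5 + M (p(M) = M - 2*(-1/5) = M + 2/5 = 2/5 + M)
O(Y) = 4 + 2*Y**2 (O(Y) = (Y**2 + Y*Y) + 4 = (Y**2 + Y**2) + 4 = 2*Y**2 + 4 = 4 + 2*Y**2)
p(-4)*O(2) = (2/5 - 4)*(4 + 2*2**2) = -18*(4 + 2*4)/5 = -18*(4 + 8)/5 = -18/5*12 = -216/5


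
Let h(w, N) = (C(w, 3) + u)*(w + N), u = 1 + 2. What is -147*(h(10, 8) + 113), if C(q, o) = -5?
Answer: -11319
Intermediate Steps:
u = 3
h(w, N) = -2*N - 2*w (h(w, N) = (-5 + 3)*(w + N) = -2*(N + w) = -2*N - 2*w)
-147*(h(10, 8) + 113) = -147*((-2*8 - 2*10) + 113) = -147*((-16 - 20) + 113) = -147*(-36 + 113) = -147*77 = -11319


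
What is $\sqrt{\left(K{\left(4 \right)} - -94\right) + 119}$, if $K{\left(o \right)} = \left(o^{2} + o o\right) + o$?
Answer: $\sqrt{249} \approx 15.78$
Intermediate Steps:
$K{\left(o \right)} = o + 2 o^{2}$ ($K{\left(o \right)} = \left(o^{2} + o^{2}\right) + o = 2 o^{2} + o = o + 2 o^{2}$)
$\sqrt{\left(K{\left(4 \right)} - -94\right) + 119} = \sqrt{\left(4 \left(1 + 2 \cdot 4\right) - -94\right) + 119} = \sqrt{\left(4 \left(1 + 8\right) + 94\right) + 119} = \sqrt{\left(4 \cdot 9 + 94\right) + 119} = \sqrt{\left(36 + 94\right) + 119} = \sqrt{130 + 119} = \sqrt{249}$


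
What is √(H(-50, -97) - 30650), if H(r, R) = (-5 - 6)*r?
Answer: 10*I*√301 ≈ 173.49*I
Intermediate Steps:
H(r, R) = -11*r
√(H(-50, -97) - 30650) = √(-11*(-50) - 30650) = √(550 - 30650) = √(-30100) = 10*I*√301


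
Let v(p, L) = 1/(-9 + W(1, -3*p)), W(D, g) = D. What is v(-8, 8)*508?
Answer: -127/2 ≈ -63.500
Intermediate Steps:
v(p, L) = -1/8 (v(p, L) = 1/(-9 + 1) = 1/(-8) = -1/8)
v(-8, 8)*508 = -1/8*508 = -127/2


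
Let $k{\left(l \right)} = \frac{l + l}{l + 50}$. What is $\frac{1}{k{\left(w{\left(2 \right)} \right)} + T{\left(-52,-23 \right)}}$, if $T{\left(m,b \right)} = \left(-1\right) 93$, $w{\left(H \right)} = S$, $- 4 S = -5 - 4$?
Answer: $- \frac{209}{19419} \approx -0.010763$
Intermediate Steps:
$S = \frac{9}{4}$ ($S = - \frac{-5 - 4}{4} = \left(- \frac{1}{4}\right) \left(-9\right) = \frac{9}{4} \approx 2.25$)
$w{\left(H \right)} = \frac{9}{4}$
$T{\left(m,b \right)} = -93$
$k{\left(l \right)} = \frac{2 l}{50 + l}$
$\frac{1}{k{\left(w{\left(2 \right)} \right)} + T{\left(-52,-23 \right)}} = \frac{1}{2 \cdot \frac{9}{4} \frac{1}{50 + \frac{9}{4}} - 93} = \frac{1}{2 \cdot \frac{9}{4} \frac{1}{\frac{209}{4}} - 93} = \frac{1}{2 \cdot \frac{9}{4} \cdot \frac{4}{209} - 93} = \frac{1}{\frac{18}{209} - 93} = \frac{1}{- \frac{19419}{209}} = - \frac{209}{19419}$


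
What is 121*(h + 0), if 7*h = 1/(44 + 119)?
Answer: 121/1141 ≈ 0.10605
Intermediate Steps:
h = 1/1141 (h = 1/(7*(44 + 119)) = (⅐)/163 = (⅐)*(1/163) = 1/1141 ≈ 0.00087642)
121*(h + 0) = 121*(1/1141 + 0) = 121*(1/1141) = 121/1141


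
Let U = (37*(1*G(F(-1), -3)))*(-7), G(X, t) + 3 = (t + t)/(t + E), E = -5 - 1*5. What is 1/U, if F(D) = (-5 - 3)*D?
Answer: 13/8547 ≈ 0.0015210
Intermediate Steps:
E = -10 (E = -5 - 5 = -10)
F(D) = -8*D
G(X, t) = -3 + 2*t/(-10 + t) (G(X, t) = -3 + (t + t)/(t - 10) = -3 + (2*t)/(-10 + t) = -3 + 2*t/(-10 + t))
U = 8547/13 (U = (37*(1*((30 - 1*(-3))/(-10 - 3))))*(-7) = (37*(1*((30 + 3)/(-13))))*(-7) = (37*(1*(-1/13*33)))*(-7) = (37*(1*(-33/13)))*(-7) = (37*(-33/13))*(-7) = -1221/13*(-7) = 8547/13 ≈ 657.46)
1/U = 1/(8547/13) = 13/8547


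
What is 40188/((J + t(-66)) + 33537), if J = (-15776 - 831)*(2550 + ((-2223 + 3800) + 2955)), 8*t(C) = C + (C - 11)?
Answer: -321504/940618039 ≈ -0.00034180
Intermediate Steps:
t(C) = -11/8 + C/4 (t(C) = (C + (C - 11))/8 = (C + (-11 + C))/8 = (-11 + 2*C)/8 = -11/8 + C/4)
J = -117610774 (J = -16607*(2550 + (1577 + 2955)) = -16607*(2550 + 4532) = -16607*7082 = -117610774)
40188/((J + t(-66)) + 33537) = 40188/((-117610774 + (-11/8 + (¼)*(-66))) + 33537) = 40188/((-117610774 + (-11/8 - 33/2)) + 33537) = 40188/((-117610774 - 143/8) + 33537) = 40188/(-940886335/8 + 33537) = 40188/(-940618039/8) = 40188*(-8/940618039) = -321504/940618039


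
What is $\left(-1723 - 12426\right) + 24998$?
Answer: $10849$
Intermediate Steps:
$\left(-1723 - 12426\right) + 24998 = -14149 + 24998 = 10849$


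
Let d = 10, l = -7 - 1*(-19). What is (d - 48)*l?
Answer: -456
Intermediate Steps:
l = 12 (l = -7 + 19 = 12)
(d - 48)*l = (10 - 48)*12 = -38*12 = -456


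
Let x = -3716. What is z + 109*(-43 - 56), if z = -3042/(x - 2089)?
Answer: -6959857/645 ≈ -10790.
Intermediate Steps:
z = 338/645 (z = -3042/(-3716 - 2089) = -3042/(-5805) = -3042*(-1/5805) = 338/645 ≈ 0.52403)
z + 109*(-43 - 56) = 338/645 + 109*(-43 - 56) = 338/645 + 109*(-99) = 338/645 - 10791 = -6959857/645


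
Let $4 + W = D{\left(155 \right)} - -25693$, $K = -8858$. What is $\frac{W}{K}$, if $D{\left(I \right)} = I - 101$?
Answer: $- \frac{25743}{8858} \approx -2.9062$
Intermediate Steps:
$D{\left(I \right)} = -101 + I$ ($D{\left(I \right)} = I - 101 = -101 + I$)
$W = 25743$ ($W = -4 + \left(\left(-101 + 155\right) - -25693\right) = -4 + \left(54 + 25693\right) = -4 + 25747 = 25743$)
$\frac{W}{K} = \frac{25743}{-8858} = 25743 \left(- \frac{1}{8858}\right) = - \frac{25743}{8858}$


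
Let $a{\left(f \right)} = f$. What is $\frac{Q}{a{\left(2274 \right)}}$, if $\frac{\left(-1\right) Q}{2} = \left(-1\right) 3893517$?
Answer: $\frac{1297839}{379} \approx 3424.4$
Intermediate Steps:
$Q = 7787034$ ($Q = - 2 \left(\left(-1\right) 3893517\right) = \left(-2\right) \left(-3893517\right) = 7787034$)
$\frac{Q}{a{\left(2274 \right)}} = \frac{7787034}{2274} = 7787034 \cdot \frac{1}{2274} = \frac{1297839}{379}$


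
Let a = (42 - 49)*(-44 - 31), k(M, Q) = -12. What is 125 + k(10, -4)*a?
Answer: -6175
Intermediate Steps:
a = 525 (a = -7*(-75) = 525)
125 + k(10, -4)*a = 125 - 12*525 = 125 - 6300 = -6175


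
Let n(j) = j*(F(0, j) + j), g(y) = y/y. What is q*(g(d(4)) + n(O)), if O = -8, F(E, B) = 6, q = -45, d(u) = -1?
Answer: -765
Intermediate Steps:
g(y) = 1
n(j) = j*(6 + j)
q*(g(d(4)) + n(O)) = -45*(1 - 8*(6 - 8)) = -45*(1 - 8*(-2)) = -45*(1 + 16) = -45*17 = -765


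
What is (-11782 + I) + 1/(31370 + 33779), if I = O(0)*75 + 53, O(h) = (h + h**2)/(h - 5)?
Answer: -764132620/65149 ≈ -11729.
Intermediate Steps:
O(h) = (h + h**2)/(-5 + h)
I = 53 (I = (0*(1 + 0)/(-5 + 0))*75 + 53 = (0*1/(-5))*75 + 53 = (0*(-1/5)*1)*75 + 53 = 0*75 + 53 = 0 + 53 = 53)
(-11782 + I) + 1/(31370 + 33779) = (-11782 + 53) + 1/(31370 + 33779) = -11729 + 1/65149 = -764132620/65149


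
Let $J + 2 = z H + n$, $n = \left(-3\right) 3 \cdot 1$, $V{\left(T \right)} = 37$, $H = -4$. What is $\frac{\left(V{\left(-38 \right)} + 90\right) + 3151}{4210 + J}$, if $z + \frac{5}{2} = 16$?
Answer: $\frac{3278}{4145} \approx 0.79083$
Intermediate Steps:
$z = \frac{27}{2}$ ($z = - \frac{5}{2} + 16 = \frac{27}{2} \approx 13.5$)
$n = -9$ ($n = \left(-9\right) 1 = -9$)
$J = -65$ ($J = -2 + \left(\frac{27}{2} \left(-4\right) - 9\right) = -2 - 63 = -65$)
$\frac{\left(V{\left(-38 \right)} + 90\right) + 3151}{4210 + J} = \frac{\left(37 + 90\right) + 3151}{4210 - 65} = \frac{127 + 3151}{4145} = 3278 \cdot \frac{1}{4145} = \frac{3278}{4145}$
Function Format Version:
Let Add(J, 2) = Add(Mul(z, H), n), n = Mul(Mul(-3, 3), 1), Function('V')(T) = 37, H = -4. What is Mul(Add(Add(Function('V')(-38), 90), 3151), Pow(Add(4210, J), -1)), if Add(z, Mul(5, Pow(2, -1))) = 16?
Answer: Rational(3278, 4145) ≈ 0.79083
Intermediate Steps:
z = Rational(27, 2) (z = Add(Rational(-5, 2), 16) = Rational(27, 2) ≈ 13.500)
n = -9 (n = Mul(-9, 1) = -9)
J = -65 (J = Add(-2, Add(Mul(Rational(27, 2), -4), -9)) = Add(-2, Add(-54, -9)) = Add(-2, -63) = -65)
Mul(Add(Add(Function('V')(-38), 90), 3151), Pow(Add(4210, J), -1)) = Mul(Add(Add(37, 90), 3151), Pow(Add(4210, -65), -1)) = Mul(Add(127, 3151), Pow(4145, -1)) = Mul(3278, Rational(1, 4145)) = Rational(3278, 4145)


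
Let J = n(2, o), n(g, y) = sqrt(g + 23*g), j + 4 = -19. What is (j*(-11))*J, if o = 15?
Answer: 1012*sqrt(3) ≈ 1752.8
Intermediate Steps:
j = -23 (j = -4 - 19 = -23)
n(g, y) = 2*sqrt(6)*sqrt(g) (n(g, y) = sqrt(24*g) = 2*sqrt(6)*sqrt(g))
J = 4*sqrt(3) (J = 2*sqrt(6)*sqrt(2) = 4*sqrt(3) ≈ 6.9282)
(j*(-11))*J = (-23*(-11))*(4*sqrt(3)) = 253*(4*sqrt(3)) = 1012*sqrt(3)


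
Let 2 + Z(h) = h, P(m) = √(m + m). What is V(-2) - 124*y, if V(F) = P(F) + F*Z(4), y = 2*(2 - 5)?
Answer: 740 + 2*I ≈ 740.0 + 2.0*I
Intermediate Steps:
P(m) = √2*√m (P(m) = √(2*m) = √2*√m)
Z(h) = -2 + h
y = -6 (y = 2*(-3) = -6)
V(F) = 2*F + √2*√F (V(F) = √2*√F + F*(-2 + 4) = √2*√F + F*2 = √2*√F + 2*F = 2*F + √2*√F)
V(-2) - 124*y = (2*(-2) + √2*√(-2)) - 124*(-6) = (-4 + √2*(I*√2)) + 744 = (-4 + 2*I) + 744 = 740 + 2*I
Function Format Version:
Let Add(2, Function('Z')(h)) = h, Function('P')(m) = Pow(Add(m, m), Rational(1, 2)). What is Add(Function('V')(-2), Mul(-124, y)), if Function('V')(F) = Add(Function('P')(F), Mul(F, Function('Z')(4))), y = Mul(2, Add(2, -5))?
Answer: Add(740, Mul(2, I)) ≈ Add(740.00, Mul(2.0000, I))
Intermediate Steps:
Function('P')(m) = Mul(Pow(2, Rational(1, 2)), Pow(m, Rational(1, 2))) (Function('P')(m) = Pow(Mul(2, m), Rational(1, 2)) = Mul(Pow(2, Rational(1, 2)), Pow(m, Rational(1, 2))))
Function('Z')(h) = Add(-2, h)
y = -6 (y = Mul(2, -3) = -6)
Function('V')(F) = Add(Mul(2, F), Mul(Pow(2, Rational(1, 2)), Pow(F, Rational(1, 2)))) (Function('V')(F) = Add(Mul(Pow(2, Rational(1, 2)), Pow(F, Rational(1, 2))), Mul(F, Add(-2, 4))) = Add(Mul(Pow(2, Rational(1, 2)), Pow(F, Rational(1, 2))), Mul(F, 2)) = Add(Mul(Pow(2, Rational(1, 2)), Pow(F, Rational(1, 2))), Mul(2, F)) = Add(Mul(2, F), Mul(Pow(2, Rational(1, 2)), Pow(F, Rational(1, 2)))))
Add(Function('V')(-2), Mul(-124, y)) = Add(Add(Mul(2, -2), Mul(Pow(2, Rational(1, 2)), Pow(-2, Rational(1, 2)))), Mul(-124, -6)) = Add(Add(-4, Mul(Pow(2, Rational(1, 2)), Mul(I, Pow(2, Rational(1, 2))))), 744) = Add(Add(-4, Mul(2, I)), 744) = Add(740, Mul(2, I))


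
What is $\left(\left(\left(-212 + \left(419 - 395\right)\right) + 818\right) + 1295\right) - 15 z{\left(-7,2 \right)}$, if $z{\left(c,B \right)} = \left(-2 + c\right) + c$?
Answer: $2165$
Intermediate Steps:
$z{\left(c,B \right)} = -2 + 2 c$
$\left(\left(\left(-212 + \left(419 - 395\right)\right) + 818\right) + 1295\right) - 15 z{\left(-7,2 \right)} = \left(\left(\left(-212 + \left(419 - 395\right)\right) + 818\right) + 1295\right) - 15 \left(-2 + 2 \left(-7\right)\right) = \left(\left(\left(-212 + 24\right) + 818\right) + 1295\right) - 15 \left(-2 - 14\right) = \left(\left(-188 + 818\right) + 1295\right) - -240 = \left(630 + 1295\right) + 240 = 1925 + 240 = 2165$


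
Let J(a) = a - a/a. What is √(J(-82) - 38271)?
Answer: I*√38354 ≈ 195.84*I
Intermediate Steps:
J(a) = -1 + a (J(a) = a - 1*1 = a - 1 = -1 + a)
√(J(-82) - 38271) = √((-1 - 82) - 38271) = √(-83 - 38271) = √(-38354) = I*√38354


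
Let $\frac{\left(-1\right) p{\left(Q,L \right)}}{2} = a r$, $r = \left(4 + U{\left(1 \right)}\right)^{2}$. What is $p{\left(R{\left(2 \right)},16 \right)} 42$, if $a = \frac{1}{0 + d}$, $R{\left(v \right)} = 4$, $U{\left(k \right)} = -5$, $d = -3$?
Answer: $28$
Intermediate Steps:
$r = 1$ ($r = \left(4 - 5\right)^{2} = \left(-1\right)^{2} = 1$)
$a = - \frac{1}{3}$ ($a = \frac{1}{0 - 3} = \frac{1}{-3} = - \frac{1}{3} \approx -0.33333$)
$p{\left(Q,L \right)} = \frac{2}{3}$ ($p{\left(Q,L \right)} = - 2 \left(\left(- \frac{1}{3}\right) 1\right) = \left(-2\right) \left(- \frac{1}{3}\right) = \frac{2}{3}$)
$p{\left(R{\left(2 \right)},16 \right)} 42 = \frac{2}{3} \cdot 42 = 28$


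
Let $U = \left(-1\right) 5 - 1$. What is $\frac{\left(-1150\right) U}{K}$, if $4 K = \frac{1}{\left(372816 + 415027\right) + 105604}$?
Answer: $24659137200$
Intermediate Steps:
$U = -6$ ($U = -5 - 1 = -6$)
$K = \frac{1}{3573788}$ ($K = \frac{1}{4 \left(\left(372816 + 415027\right) + 105604\right)} = \frac{1}{4 \left(787843 + 105604\right)} = \frac{1}{4 \cdot 893447} = \frac{1}{4} \cdot \frac{1}{893447} = \frac{1}{3573788} \approx 2.7982 \cdot 10^{-7}$)
$\frac{\left(-1150\right) U}{K} = \left(-1150\right) \left(-6\right) \frac{1}{\frac{1}{3573788}} = 6900 \cdot 3573788 = 24659137200$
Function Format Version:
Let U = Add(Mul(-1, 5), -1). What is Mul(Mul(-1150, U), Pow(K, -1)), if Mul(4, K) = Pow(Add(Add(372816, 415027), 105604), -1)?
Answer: 24659137200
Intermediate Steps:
U = -6 (U = Add(-5, -1) = -6)
K = Rational(1, 3573788) (K = Mul(Rational(1, 4), Pow(Add(Add(372816, 415027), 105604), -1)) = Mul(Rational(1, 4), Pow(Add(787843, 105604), -1)) = Mul(Rational(1, 4), Pow(893447, -1)) = Mul(Rational(1, 4), Rational(1, 893447)) = Rational(1, 3573788) ≈ 2.7982e-7)
Mul(Mul(-1150, U), Pow(K, -1)) = Mul(Mul(-1150, -6), Pow(Rational(1, 3573788), -1)) = Mul(6900, 3573788) = 24659137200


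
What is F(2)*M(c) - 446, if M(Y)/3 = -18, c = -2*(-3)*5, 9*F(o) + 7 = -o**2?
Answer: -380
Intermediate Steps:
F(o) = -7/9 - o**2/9 (F(o) = -7/9 + (-o**2)/9 = -7/9 - o**2/9)
c = 30 (c = 6*5 = 30)
M(Y) = -54 (M(Y) = 3*(-18) = -54)
F(2)*M(c) - 446 = (-7/9 - 1/9*2**2)*(-54) - 446 = (-7/9 - 1/9*4)*(-54) - 446 = (-7/9 - 4/9)*(-54) - 446 = -11/9*(-54) - 446 = 66 - 446 = -380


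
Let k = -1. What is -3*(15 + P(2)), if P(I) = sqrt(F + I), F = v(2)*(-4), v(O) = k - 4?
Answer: -45 - 3*sqrt(22) ≈ -59.071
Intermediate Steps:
v(O) = -5 (v(O) = -1 - 4 = -5)
F = 20 (F = -5*(-4) = 20)
P(I) = sqrt(20 + I)
-3*(15 + P(2)) = -3*(15 + sqrt(20 + 2)) = -3*(15 + sqrt(22)) = -45 - 3*sqrt(22)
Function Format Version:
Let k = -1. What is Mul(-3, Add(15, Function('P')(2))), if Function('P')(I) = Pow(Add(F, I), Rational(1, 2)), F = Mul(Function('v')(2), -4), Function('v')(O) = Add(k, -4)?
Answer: Add(-45, Mul(-3, Pow(22, Rational(1, 2)))) ≈ -59.071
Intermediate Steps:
Function('v')(O) = -5 (Function('v')(O) = Add(-1, -4) = -5)
F = 20 (F = Mul(-5, -4) = 20)
Function('P')(I) = Pow(Add(20, I), Rational(1, 2))
Mul(-3, Add(15, Function('P')(2))) = Mul(-3, Add(15, Pow(Add(20, 2), Rational(1, 2)))) = Mul(-3, Add(15, Pow(22, Rational(1, 2)))) = Add(-45, Mul(-3, Pow(22, Rational(1, 2))))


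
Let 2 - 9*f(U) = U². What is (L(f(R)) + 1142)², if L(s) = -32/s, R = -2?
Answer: 1653796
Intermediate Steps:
f(U) = 2/9 - U²/9
(L(f(R)) + 1142)² = (-32/(2/9 - ⅑*(-2)²) + 1142)² = (-32/(2/9 - ⅑*4) + 1142)² = (-32/(2/9 - 4/9) + 1142)² = (-32/(-2/9) + 1142)² = (-32*(-9/2) + 1142)² = (144 + 1142)² = 1286² = 1653796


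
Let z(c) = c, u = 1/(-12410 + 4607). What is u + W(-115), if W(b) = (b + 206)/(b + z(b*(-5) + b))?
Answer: 236576/897345 ≈ 0.26364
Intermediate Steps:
u = -1/7803 (u = 1/(-7803) = -1/7803 ≈ -0.00012816)
W(b) = -(206 + b)/(3*b) (W(b) = (b + 206)/(b + (b*(-5) + b)) = (206 + b)/(b + (-5*b + b)) = (206 + b)/(b - 4*b) = (206 + b)/((-3*b)) = (206 + b)*(-1/(3*b)) = -(206 + b)/(3*b))
u + W(-115) = -1/7803 + (⅓)*(-206 - 1*(-115))/(-115) = -1/7803 + (⅓)*(-1/115)*(-206 + 115) = -1/7803 + (⅓)*(-1/115)*(-91) = -1/7803 + 91/345 = 236576/897345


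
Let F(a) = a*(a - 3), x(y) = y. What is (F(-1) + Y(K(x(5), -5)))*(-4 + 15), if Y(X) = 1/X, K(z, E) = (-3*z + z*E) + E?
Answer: 1969/45 ≈ 43.756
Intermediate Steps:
F(a) = a*(-3 + a)
K(z, E) = E - 3*z + E*z (K(z, E) = (-3*z + E*z) + E = E - 3*z + E*z)
(F(-1) + Y(K(x(5), -5)))*(-4 + 15) = (-(-3 - 1) + 1/(-5 - 3*5 - 5*5))*(-4 + 15) = (-1*(-4) + 1/(-5 - 15 - 25))*11 = (4 + 1/(-45))*11 = (4 - 1/45)*11 = (179/45)*11 = 1969/45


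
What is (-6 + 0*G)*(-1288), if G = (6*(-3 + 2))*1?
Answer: 7728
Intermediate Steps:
G = -6 (G = (6*(-1))*1 = -6*1 = -6)
(-6 + 0*G)*(-1288) = (-6 + 0*(-6))*(-1288) = (-6 + 0)*(-1288) = -6*(-1288) = 7728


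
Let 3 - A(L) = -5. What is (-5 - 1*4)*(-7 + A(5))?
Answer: -9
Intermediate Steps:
A(L) = 8 (A(L) = 3 - 1*(-5) = 3 + 5 = 8)
(-5 - 1*4)*(-7 + A(5)) = (-5 - 1*4)*(-7 + 8) = (-5 - 4)*1 = -9*1 = -9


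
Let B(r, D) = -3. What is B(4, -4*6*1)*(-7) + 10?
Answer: 31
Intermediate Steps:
B(4, -4*6*1)*(-7) + 10 = -3*(-7) + 10 = 21 + 10 = 31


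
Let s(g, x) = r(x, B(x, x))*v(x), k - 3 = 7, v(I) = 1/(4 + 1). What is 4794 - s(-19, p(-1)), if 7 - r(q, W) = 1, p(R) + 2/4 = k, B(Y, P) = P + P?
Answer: 23964/5 ≈ 4792.8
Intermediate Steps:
B(Y, P) = 2*P
v(I) = ⅕ (v(I) = 1/5 = ⅕)
k = 10 (k = 3 + 7 = 10)
p(R) = 19/2 (p(R) = -½ + 10 = 19/2)
r(q, W) = 6 (r(q, W) = 7 - 1*1 = 7 - 1 = 6)
s(g, x) = 6/5 (s(g, x) = 6*(⅕) = 6/5)
4794 - s(-19, p(-1)) = 4794 - 1*6/5 = 4794 - 6/5 = 23964/5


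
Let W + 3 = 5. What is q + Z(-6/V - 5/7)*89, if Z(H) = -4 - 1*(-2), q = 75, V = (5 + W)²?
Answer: -103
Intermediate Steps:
W = 2 (W = -3 + 5 = 2)
V = 49 (V = (5 + 2)² = 7² = 49)
Z(H) = -2 (Z(H) = -4 + 2 = -2)
q + Z(-6/V - 5/7)*89 = 75 - 2*89 = 75 - 178 = -103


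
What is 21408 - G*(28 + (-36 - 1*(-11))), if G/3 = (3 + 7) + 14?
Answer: 21192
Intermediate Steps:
G = 72 (G = 3*((3 + 7) + 14) = 3*(10 + 14) = 3*24 = 72)
21408 - G*(28 + (-36 - 1*(-11))) = 21408 - 72*(28 + (-36 - 1*(-11))) = 21408 - 72*(28 + (-36 + 11)) = 21408 - 72*(28 - 25) = 21408 - 72*3 = 21408 - 1*216 = 21408 - 216 = 21192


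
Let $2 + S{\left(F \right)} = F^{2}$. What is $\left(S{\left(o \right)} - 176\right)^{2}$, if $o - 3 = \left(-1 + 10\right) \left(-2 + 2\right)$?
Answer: $28561$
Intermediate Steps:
$o = 3$ ($o = 3 + \left(-1 + 10\right) \left(-2 + 2\right) = 3 + 9 \cdot 0 = 3 + 0 = 3$)
$S{\left(F \right)} = -2 + F^{2}$
$\left(S{\left(o \right)} - 176\right)^{2} = \left(\left(-2 + 3^{2}\right) - 176\right)^{2} = \left(\left(-2 + 9\right) - 176\right)^{2} = \left(7 - 176\right)^{2} = \left(-169\right)^{2} = 28561$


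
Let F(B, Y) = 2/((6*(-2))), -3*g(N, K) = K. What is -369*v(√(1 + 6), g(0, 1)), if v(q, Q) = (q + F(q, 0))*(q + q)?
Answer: -5166 + 123*√7 ≈ -4840.6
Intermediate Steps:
g(N, K) = -K/3
F(B, Y) = -⅙ (F(B, Y) = 2/(-12) = 2*(-1/12) = -⅙)
v(q, Q) = 2*q*(-⅙ + q) (v(q, Q) = (q - ⅙)*(q + q) = (-⅙ + q)*(2*q) = 2*q*(-⅙ + q))
-369*v(√(1 + 6), g(0, 1)) = -123*√(1 + 6)*(-1 + 6*√(1 + 6)) = -123*√7*(-1 + 6*√7)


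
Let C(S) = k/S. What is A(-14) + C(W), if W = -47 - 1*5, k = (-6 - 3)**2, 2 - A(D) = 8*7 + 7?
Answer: -3253/52 ≈ -62.558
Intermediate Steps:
A(D) = -61 (A(D) = 2 - (8*7 + 7) = 2 - (56 + 7) = 2 - 1*63 = 2 - 63 = -61)
k = 81 (k = (-9)**2 = 81)
W = -52 (W = -47 - 5 = -52)
C(S) = 81/S
A(-14) + C(W) = -61 + 81/(-52) = -61 + 81*(-1/52) = -61 - 81/52 = -3253/52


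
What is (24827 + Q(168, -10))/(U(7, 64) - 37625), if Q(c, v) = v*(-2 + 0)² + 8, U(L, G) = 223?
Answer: -24795/37402 ≈ -0.66293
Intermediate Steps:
Q(c, v) = 8 + 4*v (Q(c, v) = v*(-2)² + 8 = v*4 + 8 = 4*v + 8 = 8 + 4*v)
(24827 + Q(168, -10))/(U(7, 64) - 37625) = (24827 + (8 + 4*(-10)))/(223 - 37625) = (24827 + (8 - 40))/(-37402) = (24827 - 32)*(-1/37402) = 24795*(-1/37402) = -24795/37402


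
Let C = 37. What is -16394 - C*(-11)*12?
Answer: -11510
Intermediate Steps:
-16394 - C*(-11)*12 = -16394 - 37*(-11)*12 = -16394 - (-407)*12 = -16394 - 1*(-4884) = -16394 + 4884 = -11510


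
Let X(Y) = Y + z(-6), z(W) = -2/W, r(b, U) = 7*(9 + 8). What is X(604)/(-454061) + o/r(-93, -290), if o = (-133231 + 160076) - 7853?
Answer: 25870363789/162099777 ≈ 159.60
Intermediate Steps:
o = 18992 (o = 26845 - 7853 = 18992)
r(b, U) = 119 (r(b, U) = 7*17 = 119)
X(Y) = ⅓ + Y (X(Y) = Y - 2/(-6) = Y - 2*(-⅙) = Y + ⅓ = ⅓ + Y)
X(604)/(-454061) + o/r(-93, -290) = (⅓ + 604)/(-454061) + 18992/119 = (1813/3)*(-1/454061) + 18992*(1/119) = -1813/1362183 + 18992/119 = 25870363789/162099777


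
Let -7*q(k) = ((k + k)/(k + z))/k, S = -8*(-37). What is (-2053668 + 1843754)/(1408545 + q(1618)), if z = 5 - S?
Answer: -1949891146/13083974503 ≈ -0.14903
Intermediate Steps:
S = 296
z = -291 (z = 5 - 1*296 = 5 - 296 = -291)
q(k) = -2/(7*(-291 + k)) (q(k) = -(k + k)/(k - 291)/(7*k) = -(2*k)/(-291 + k)/(7*k) = -2*k/(-291 + k)/(7*k) = -2/(7*(-291 + k)))
(-2053668 + 1843754)/(1408545 + q(1618)) = (-2053668 + 1843754)/(1408545 - 2/(-2037 + 7*1618)) = -209914/(1408545 - 2/(-2037 + 11326)) = -209914/(1408545 - 2/9289) = -209914/13083974503/9289 = -209914*9289/13083974503 = -1949891146/13083974503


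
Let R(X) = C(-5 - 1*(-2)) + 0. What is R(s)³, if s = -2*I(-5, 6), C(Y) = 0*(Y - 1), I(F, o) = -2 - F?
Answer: 0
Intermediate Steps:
C(Y) = 0 (C(Y) = 0*(-1 + Y) = 0)
s = -6 (s = -2*(-2 - 1*(-5)) = -2*(-2 + 5) = -2*3 = -6)
R(X) = 0 (R(X) = 0 + 0 = 0)
R(s)³ = 0³ = 0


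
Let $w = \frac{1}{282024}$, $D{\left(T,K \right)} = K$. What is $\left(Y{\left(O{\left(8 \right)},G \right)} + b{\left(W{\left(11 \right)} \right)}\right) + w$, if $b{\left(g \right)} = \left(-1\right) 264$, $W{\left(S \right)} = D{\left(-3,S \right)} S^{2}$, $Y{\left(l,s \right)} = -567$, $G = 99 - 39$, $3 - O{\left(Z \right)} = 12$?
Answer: $- \frac{234361943}{282024} \approx -831.0$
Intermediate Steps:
$O{\left(Z \right)} = -9$ ($O{\left(Z \right)} = 3 - 12 = -9$)
$w = \frac{1}{282024} \approx 3.5458 \cdot 10^{-6}$
$G = 60$
$W{\left(S \right)} = S^{3}$ ($W{\left(S \right)} = S S^{2} = S^{3}$)
$b{\left(g \right)} = -264$
$\left(Y{\left(O{\left(8 \right)},G \right)} + b{\left(W{\left(11 \right)} \right)}\right) + w = \left(-567 - 264\right) + \frac{1}{282024} = -831 + \frac{1}{282024} = - \frac{234361943}{282024}$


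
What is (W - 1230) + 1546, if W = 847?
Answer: 1163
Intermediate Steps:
(W - 1230) + 1546 = (847 - 1230) + 1546 = -383 + 1546 = 1163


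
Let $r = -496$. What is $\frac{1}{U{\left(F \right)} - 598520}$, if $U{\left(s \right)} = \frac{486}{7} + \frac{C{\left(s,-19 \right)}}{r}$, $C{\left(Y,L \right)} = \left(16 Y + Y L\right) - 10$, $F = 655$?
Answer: $- \frac{3472}{2077806559} \approx -1.671 \cdot 10^{-6}$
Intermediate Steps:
$C{\left(Y,L \right)} = -10 + 16 Y + L Y$ ($C{\left(Y,L \right)} = \left(16 Y + L Y\right) - 10 = -10 + 16 Y + L Y$)
$U{\left(s \right)} = \frac{120563}{1736} + \frac{3 s}{496}$ ($U{\left(s \right)} = \frac{486}{7} + \frac{-10 + 16 s - 19 s}{-496} = 486 \cdot \frac{1}{7} + \left(-10 - 3 s\right) \left(- \frac{1}{496}\right) = \frac{486}{7} + \left(\frac{5}{248} + \frac{3 s}{496}\right) = \frac{120563}{1736} + \frac{3 s}{496}$)
$\frac{1}{U{\left(F \right)} - 598520} = \frac{1}{\left(\frac{120563}{1736} + \frac{3}{496} \cdot 655\right) - 598520} = \frac{1}{\left(\frac{120563}{1736} + \frac{1965}{496}\right) - 598520} = \frac{1}{\frac{254881}{3472} - 598520} = \frac{1}{- \frac{2077806559}{3472}} = - \frac{3472}{2077806559}$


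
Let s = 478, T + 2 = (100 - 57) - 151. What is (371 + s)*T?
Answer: -93390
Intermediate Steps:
T = -110 (T = -2 + ((100 - 57) - 151) = -2 + (43 - 151) = -2 - 108 = -110)
(371 + s)*T = (371 + 478)*(-110) = 849*(-110) = -93390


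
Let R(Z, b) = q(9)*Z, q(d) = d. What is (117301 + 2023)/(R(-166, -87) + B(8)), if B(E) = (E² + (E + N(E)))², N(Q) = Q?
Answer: 59662/2453 ≈ 24.322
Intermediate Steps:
R(Z, b) = 9*Z
B(E) = (E² + 2*E)² (B(E) = (E² + (E + E))² = (E² + 2*E)²)
(117301 + 2023)/(R(-166, -87) + B(8)) = (117301 + 2023)/(9*(-166) + 8²*(2 + 8)²) = 119324/(-1494 + 64*10²) = 119324/(-1494 + 64*100) = 119324/(-1494 + 6400) = 119324/4906 = 119324*(1/4906) = 59662/2453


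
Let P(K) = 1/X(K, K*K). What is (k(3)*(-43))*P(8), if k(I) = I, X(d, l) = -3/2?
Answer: 86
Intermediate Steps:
X(d, l) = -3/2 (X(d, l) = -3*½ = -3/2)
P(K) = -⅔ (P(K) = 1/(-3/2) = -⅔)
(k(3)*(-43))*P(8) = (3*(-43))*(-⅔) = -129*(-⅔) = 86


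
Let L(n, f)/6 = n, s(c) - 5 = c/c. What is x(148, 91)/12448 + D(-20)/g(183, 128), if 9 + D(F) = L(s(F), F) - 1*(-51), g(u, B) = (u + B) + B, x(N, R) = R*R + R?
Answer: 1161563/1366168 ≈ 0.85023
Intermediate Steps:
s(c) = 6 (s(c) = 5 + c/c = 5 + 1 = 6)
L(n, f) = 6*n
x(N, R) = R + R² (x(N, R) = R² + R = R + R²)
g(u, B) = u + 2*B (g(u, B) = (B + u) + B = u + 2*B)
D(F) = 78 (D(F) = -9 + (6*6 - 1*(-51)) = -9 + (36 + 51) = -9 + 87 = 78)
x(148, 91)/12448 + D(-20)/g(183, 128) = (91*(1 + 91))/12448 + 78/(183 + 2*128) = (91*92)*(1/12448) + 78/(183 + 256) = 8372*(1/12448) + 78/439 = 2093/3112 + 78*(1/439) = 2093/3112 + 78/439 = 1161563/1366168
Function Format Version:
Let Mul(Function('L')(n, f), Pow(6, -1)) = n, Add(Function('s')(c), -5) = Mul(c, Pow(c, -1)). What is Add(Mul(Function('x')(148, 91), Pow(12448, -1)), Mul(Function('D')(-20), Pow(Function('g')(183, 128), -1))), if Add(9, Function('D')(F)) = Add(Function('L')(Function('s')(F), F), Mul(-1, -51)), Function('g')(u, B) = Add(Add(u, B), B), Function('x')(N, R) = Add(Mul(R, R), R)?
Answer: Rational(1161563, 1366168) ≈ 0.85023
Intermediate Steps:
Function('s')(c) = 6 (Function('s')(c) = Add(5, Mul(c, Pow(c, -1))) = Add(5, 1) = 6)
Function('L')(n, f) = Mul(6, n)
Function('x')(N, R) = Add(R, Pow(R, 2)) (Function('x')(N, R) = Add(Pow(R, 2), R) = Add(R, Pow(R, 2)))
Function('g')(u, B) = Add(u, Mul(2, B)) (Function('g')(u, B) = Add(Add(B, u), B) = Add(u, Mul(2, B)))
Function('D')(F) = 78 (Function('D')(F) = Add(-9, Add(Mul(6, 6), Mul(-1, -51))) = Add(-9, Add(36, 51)) = Add(-9, 87) = 78)
Add(Mul(Function('x')(148, 91), Pow(12448, -1)), Mul(Function('D')(-20), Pow(Function('g')(183, 128), -1))) = Add(Mul(Mul(91, Add(1, 91)), Pow(12448, -1)), Mul(78, Pow(Add(183, Mul(2, 128)), -1))) = Add(Mul(Mul(91, 92), Rational(1, 12448)), Mul(78, Pow(Add(183, 256), -1))) = Add(Mul(8372, Rational(1, 12448)), Mul(78, Pow(439, -1))) = Add(Rational(2093, 3112), Mul(78, Rational(1, 439))) = Add(Rational(2093, 3112), Rational(78, 439)) = Rational(1161563, 1366168)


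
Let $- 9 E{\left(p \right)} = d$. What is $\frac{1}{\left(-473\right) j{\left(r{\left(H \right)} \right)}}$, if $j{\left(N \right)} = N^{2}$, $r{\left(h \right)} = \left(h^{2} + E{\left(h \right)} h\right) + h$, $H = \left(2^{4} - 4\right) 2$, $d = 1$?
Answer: $- \frac{9}{1518927872} \approx -5.9252 \cdot 10^{-9}$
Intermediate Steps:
$E{\left(p \right)} = - \frac{1}{9}$ ($E{\left(p \right)} = \left(- \frac{1}{9}\right) 1 = - \frac{1}{9}$)
$H = 24$ ($H = \left(16 - 4\right) 2 = 12 \cdot 2 = 24$)
$r{\left(h \right)} = h^{2} + \frac{8 h}{9}$ ($r{\left(h \right)} = \left(h^{2} - \frac{h}{9}\right) + h = h^{2} + \frac{8 h}{9}$)
$\frac{1}{\left(-473\right) j{\left(r{\left(H \right)} \right)}} = \frac{1}{\left(-473\right) \left(\frac{1}{9} \cdot 24 \left(8 + 9 \cdot 24\right)\right)^{2}} = - \frac{1}{473 \left(\frac{1}{9} \cdot 24 \left(8 + 216\right)\right)^{2}} = - \frac{1}{473 \left(\frac{1}{9} \cdot 24 \cdot 224\right)^{2}} = - \frac{1}{473 \left(\frac{1792}{3}\right)^{2}} = - \frac{1}{473 \cdot \frac{3211264}{9}} = \left(- \frac{1}{473}\right) \frac{9}{3211264} = - \frac{9}{1518927872}$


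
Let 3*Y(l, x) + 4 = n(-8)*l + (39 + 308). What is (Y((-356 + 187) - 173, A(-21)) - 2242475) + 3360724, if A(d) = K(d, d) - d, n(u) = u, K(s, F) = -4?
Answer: 3357826/3 ≈ 1.1193e+6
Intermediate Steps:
A(d) = -4 - d
Y(l, x) = 343/3 - 8*l/3 (Y(l, x) = -4/3 + (-8*l + (39 + 308))/3 = -4/3 + (-8*l + 347)/3 = -4/3 + (347 - 8*l)/3 = -4/3 + (347/3 - 8*l/3) = 343/3 - 8*l/3)
(Y((-356 + 187) - 173, A(-21)) - 2242475) + 3360724 = ((343/3 - 8*((-356 + 187) - 173)/3) - 2242475) + 3360724 = ((343/3 - 8*(-169 - 173)/3) - 2242475) + 3360724 = ((343/3 - 8/3*(-342)) - 2242475) + 3360724 = ((343/3 + 912) - 2242475) + 3360724 = (3079/3 - 2242475) + 3360724 = -6724346/3 + 3360724 = 3357826/3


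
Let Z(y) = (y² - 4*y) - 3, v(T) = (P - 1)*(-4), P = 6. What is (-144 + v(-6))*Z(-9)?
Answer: -18696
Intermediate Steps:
v(T) = -20 (v(T) = (6 - 1)*(-4) = 5*(-4) = -20)
Z(y) = -3 + y² - 4*y
(-144 + v(-6))*Z(-9) = (-144 - 20)*(-3 + (-9)² - 4*(-9)) = -164*(-3 + 81 + 36) = -164*114 = -18696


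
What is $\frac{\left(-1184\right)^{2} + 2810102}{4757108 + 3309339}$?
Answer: $\frac{4211958}{8066447} \approx 0.52216$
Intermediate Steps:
$\frac{\left(-1184\right)^{2} + 2810102}{4757108 + 3309339} = \frac{1401856 + 2810102}{8066447} = 4211958 \cdot \frac{1}{8066447} = \frac{4211958}{8066447}$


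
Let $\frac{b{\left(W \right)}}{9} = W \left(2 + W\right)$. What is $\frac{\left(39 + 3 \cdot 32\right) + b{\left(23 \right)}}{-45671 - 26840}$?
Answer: $- \frac{90}{1229} \approx -0.07323$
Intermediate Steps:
$b{\left(W \right)} = 9 W \left(2 + W\right)$
$\frac{\left(39 + 3 \cdot 32\right) + b{\left(23 \right)}}{-45671 - 26840} = \frac{\left(39 + 3 \cdot 32\right) + 9 \cdot 23 \left(2 + 23\right)}{-45671 - 26840} = \frac{\left(39 + 96\right) + 9 \cdot 23 \cdot 25}{-72511} = \left(135 + 5175\right) \left(- \frac{1}{72511}\right) = 5310 \left(- \frac{1}{72511}\right) = - \frac{90}{1229}$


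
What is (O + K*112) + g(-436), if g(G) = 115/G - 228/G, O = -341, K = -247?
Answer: -12210067/436 ≈ -28005.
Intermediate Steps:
g(G) = -113/G
(O + K*112) + g(-436) = (-341 - 247*112) - 113/(-436) = (-341 - 27664) - 113*(-1/436) = -28005 + 113/436 = -12210067/436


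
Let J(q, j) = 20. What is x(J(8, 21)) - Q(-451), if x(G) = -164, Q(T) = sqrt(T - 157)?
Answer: -164 - 4*I*sqrt(38) ≈ -164.0 - 24.658*I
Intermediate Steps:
Q(T) = sqrt(-157 + T)
x(J(8, 21)) - Q(-451) = -164 - sqrt(-157 - 451) = -164 - sqrt(-608) = -164 - 4*I*sqrt(38)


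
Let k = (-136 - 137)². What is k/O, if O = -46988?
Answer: -74529/46988 ≈ -1.5861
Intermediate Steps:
k = 74529 (k = (-273)² = 74529)
k/O = 74529/(-46988) = 74529*(-1/46988) = -74529/46988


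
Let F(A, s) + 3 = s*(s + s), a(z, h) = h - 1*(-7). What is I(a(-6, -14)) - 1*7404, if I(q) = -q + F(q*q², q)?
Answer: -7302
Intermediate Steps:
a(z, h) = 7 + h (a(z, h) = h + 7 = 7 + h)
F(A, s) = -3 + 2*s² (F(A, s) = -3 + s*(s + s) = -3 + s*(2*s) = -3 + 2*s²)
I(q) = -3 - q + 2*q² (I(q) = -q + (-3 + 2*q²) = -3 - q + 2*q²)
I(a(-6, -14)) - 1*7404 = (-3 - (7 - 14) + 2*(7 - 14)²) - 1*7404 = (-3 - 1*(-7) + 2*(-7)²) - 7404 = (-3 + 7 + 2*49) - 7404 = (-3 + 7 + 98) - 7404 = 102 - 7404 = -7302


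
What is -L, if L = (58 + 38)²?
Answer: -9216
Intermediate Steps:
L = 9216 (L = 96² = 9216)
-L = -1*9216 = -9216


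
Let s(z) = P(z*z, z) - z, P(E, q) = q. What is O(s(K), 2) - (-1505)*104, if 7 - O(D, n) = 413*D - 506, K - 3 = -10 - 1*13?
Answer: 157033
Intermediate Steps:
K = -20 (K = 3 + (-10 - 1*13) = 3 + (-10 - 13) = 3 - 23 = -20)
s(z) = 0 (s(z) = z - z = 0)
O(D, n) = 513 - 413*D (O(D, n) = 7 - (413*D - 506) = 7 - (-506 + 413*D) = 7 + (506 - 413*D) = 513 - 413*D)
O(s(K), 2) - (-1505)*104 = (513 - 413*0) - (-1505)*104 = (513 + 0) - 1*(-156520) = 513 + 156520 = 157033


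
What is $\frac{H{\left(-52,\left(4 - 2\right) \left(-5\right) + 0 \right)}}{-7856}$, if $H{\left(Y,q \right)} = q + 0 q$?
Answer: $\frac{5}{3928} \approx 0.0012729$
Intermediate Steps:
$H{\left(Y,q \right)} = q$ ($H{\left(Y,q \right)} = q + 0 = q$)
$\frac{H{\left(-52,\left(4 - 2\right) \left(-5\right) + 0 \right)}}{-7856} = \frac{\left(4 - 2\right) \left(-5\right) + 0}{-7856} = \left(2 \left(-5\right) + 0\right) \left(- \frac{1}{7856}\right) = \left(-10 + 0\right) \left(- \frac{1}{7856}\right) = \left(-10\right) \left(- \frac{1}{7856}\right) = \frac{5}{3928}$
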